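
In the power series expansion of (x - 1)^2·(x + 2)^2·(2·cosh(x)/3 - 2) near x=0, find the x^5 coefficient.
Expand to order 5: (x - 1)^2·(x + 2)^2·(2·cosh(x)/3 - 2) = 5·x^5/9 - 20·x^4/9 - 4·x^3 + 16·x^2/3 + 16·x/3 - 16/3 + O(x^6).
The coefficient of x^5 is 5/9.

Final answer: 5/9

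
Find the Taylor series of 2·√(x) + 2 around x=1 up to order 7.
4 + (x - 1) - (x - 1)^2/4 + (x - 1)^3/8 - 5·(x - 1)^4/64 + 7·(x - 1)^5/128 - 21·(x - 1)^6/512 + 33·(x - 1)^7/1024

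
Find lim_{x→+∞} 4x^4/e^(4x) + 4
The quotient is an ∞/∞ indeterminate form as x → +∞.
The exponential denominator e^(4x) dominates the polynomial numerator (e^x ≫ x^4 as x → ∞), so the quotient → 0.
Adding the constant: 0 + 4 = 4. Limit = 4.

Final answer: 4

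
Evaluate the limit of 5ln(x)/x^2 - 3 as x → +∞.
The quotient is an ∞/∞ indeterminate form as x → +∞.
The polynomial denominator x^2 dominates the logarithmic numerator (any positive power of x ≫ ln(x) as x → ∞), so the quotient → 0.
Adding the constant: 0 - 3 = -3. Limit = -3.

Final answer: -3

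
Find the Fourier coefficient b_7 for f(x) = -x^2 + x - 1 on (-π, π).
b_7 = (1/π) ∫_{-π}^{π} f(x)·sin(7x) dx.
Evaluate the integral (use parity and integration by parts as needed): b_7 = 2/7.

Final answer: 2/7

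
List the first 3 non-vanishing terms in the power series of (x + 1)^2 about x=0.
x^2 + 2·x + 1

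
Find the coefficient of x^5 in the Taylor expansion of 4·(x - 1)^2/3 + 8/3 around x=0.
Expand to order 5: 4·(x - 1)^2/3 + 8/3 = 4·x^2/3 - 8·x/3 + 4 + O(x^6).
The coefficient of x^5 is 0.

Final answer: 0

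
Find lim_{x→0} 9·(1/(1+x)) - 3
Direct substitution at x = 0 gives 6.

Final answer: 6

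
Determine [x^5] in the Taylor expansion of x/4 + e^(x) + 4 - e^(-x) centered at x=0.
Expand to order 5: x/4 + e^(x) + 4 - e^(-x) = x^5/60 + x^3/3 + 9·x/4 + 4 + O(x^6).
The coefficient of x^5 is 1/60.

Final answer: 1/60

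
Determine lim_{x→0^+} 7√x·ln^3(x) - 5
The product is a 0·∞ indeterminate form at x → 0⁺.
Rewrite the product as 7·ln^3(x) / x^(-1/2) and apply L'Hôpital, or use the standard hierarchy x^(-1/2) ≫ |ln x|^3 as x → 0⁺.
The indeterminate product → 0, so the limit = -5.

Final answer: -5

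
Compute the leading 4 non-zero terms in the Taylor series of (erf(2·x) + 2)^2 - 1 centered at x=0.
-64·x^3/(3·√(π)) + 16·x^2/π + 16·x/√(π) + 3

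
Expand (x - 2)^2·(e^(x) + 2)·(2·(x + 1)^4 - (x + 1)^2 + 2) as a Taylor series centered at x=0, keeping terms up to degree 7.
-173·x^7/840 - 17·x^6/40 - 347·x^5/30 - 31·x^4 + 13·x^3 + 87·x^2 + 48·x + 36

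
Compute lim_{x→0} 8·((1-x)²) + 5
Direct substitution at x = 0 gives 13.

Final answer: 13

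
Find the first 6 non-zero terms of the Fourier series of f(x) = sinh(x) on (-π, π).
sin(x)·sinh(π)/π - 4·sin(2·x)·sinh(π)/(5·π) + 3·sin(3·x)·sinh(π)/(5·π) - 8·sin(4·x)·sinh(π)/(17·π) + 5·sin(5·x)·sinh(π)/(13·π) - 12·sin(6·x)·sinh(π)/(37·π)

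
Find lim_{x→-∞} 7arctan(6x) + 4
Evaluate the dominant behaviour as x → -∞; each term tends to a finite value or vanishes.
Limit = 4 - 7·π/2.

Final answer: 4 - 7·π/2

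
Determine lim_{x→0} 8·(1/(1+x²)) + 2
Direct substitution at x = 0 gives 10.

Final answer: 10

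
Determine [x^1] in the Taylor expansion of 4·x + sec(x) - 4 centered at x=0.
Expand to order 1: 4·x + sec(x) - 4 = 4·x - 3 + O(x^2).
The coefficient of x^1 is 4.

Final answer: 4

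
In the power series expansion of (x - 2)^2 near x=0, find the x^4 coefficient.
Expand to order 4: (x - 2)^2 = x^2 - 4·x + 4 + O(x^5).
The coefficient of x^4 is 0.

Final answer: 0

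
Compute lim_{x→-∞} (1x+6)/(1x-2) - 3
Evaluate the dominant behaviour as x → -∞; each term tends to a finite value or vanishes.
Limit = -2.

Final answer: -2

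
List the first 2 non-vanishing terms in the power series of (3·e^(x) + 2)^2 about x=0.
30·x + 25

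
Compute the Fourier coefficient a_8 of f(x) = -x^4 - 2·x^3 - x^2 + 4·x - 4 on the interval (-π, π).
a_8 = (1/π) ∫_{-π}^{π} f(x)·cos(8x) dx.
Evaluate the integral (use parity and integration by parts as needed): a_8 = -π^2/8 - 13/256.

Final answer: -π^2/8 - 13/256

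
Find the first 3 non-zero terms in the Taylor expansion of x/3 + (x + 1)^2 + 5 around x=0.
x^2 + 7·x/3 + 6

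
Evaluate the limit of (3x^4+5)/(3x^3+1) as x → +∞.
This is an ∞/∞ indeterminate form as x → +∞.
Divide numerator and denominator by x^4 and let the lower-order terms vanish; the numerator's degree 4 exceeds the denominator's degree 3, so the quotient diverges.
Limit = ∞.

Final answer: ∞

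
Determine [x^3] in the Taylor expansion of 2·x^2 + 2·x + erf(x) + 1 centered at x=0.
Expand to order 3: 2·x^2 + 2·x + erf(x) + 1 = -2·x^3/(3·√(π)) + 2·x^2 + x·(2/√(π) + 2) + 1 + O(x^4).
The coefficient of x^3 is -2/(3·√(π)).

Final answer: -2/(3·√(π))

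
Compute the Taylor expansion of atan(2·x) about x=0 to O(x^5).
-8·x^3/3 + 2·x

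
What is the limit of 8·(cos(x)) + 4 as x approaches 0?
Direct substitution at x = 0 gives 12.

Final answer: 12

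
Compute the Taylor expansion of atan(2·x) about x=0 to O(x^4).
-8·x^3/3 + 2·x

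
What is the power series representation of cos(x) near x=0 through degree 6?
-x^6/720 + x^4/24 - x^2/2 + 1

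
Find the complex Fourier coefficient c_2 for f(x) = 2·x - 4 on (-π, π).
Compute the real Fourier coefficients first: a_2 = 0, b_2 = -2.
Then c_2 = (a_2 − i·b_2)/2 = i.

Final answer: i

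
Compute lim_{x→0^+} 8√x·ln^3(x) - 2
The product is a 0·∞ indeterminate form at x → 0⁺.
Rewrite the product as 8·ln^3(x) / x^(-1/2) and apply L'Hôpital, or use the standard hierarchy x^(-1/2) ≫ |ln x|^3 as x → 0⁺.
The indeterminate product → 0, so the limit = -2.

Final answer: -2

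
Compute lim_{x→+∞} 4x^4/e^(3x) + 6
The quotient is an ∞/∞ indeterminate form as x → +∞.
The exponential denominator e^(3x) dominates the polynomial numerator (e^x ≫ x^4 as x → ∞), so the quotient → 0.
Adding the constant: 0 + 6 = 6. Limit = 6.

Final answer: 6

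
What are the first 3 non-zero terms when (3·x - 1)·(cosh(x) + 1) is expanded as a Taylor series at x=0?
-x^2/2 + 6·x - 2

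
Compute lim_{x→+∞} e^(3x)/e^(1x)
This is an ∞/∞ indeterminate form as x → +∞.
Rewrite e^(3x)/e^(1x) = e^((3−1)x) = e^(2x); the exponent coefficient is 2 > 0 so e^(2x) → ∞.
Limit = ∞.

Final answer: ∞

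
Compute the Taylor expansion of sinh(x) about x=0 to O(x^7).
x^5/120 + x^3/6 + x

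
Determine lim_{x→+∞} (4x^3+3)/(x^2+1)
This is an ∞/∞ indeterminate form as x → +∞.
Divide numerator and denominator by x^3 and let the lower-order terms vanish; the numerator's degree 3 exceeds the denominator's degree 2, so the quotient diverges.
Limit = ∞.

Final answer: ∞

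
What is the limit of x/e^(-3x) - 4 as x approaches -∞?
The quotient is an ∞/∞ indeterminate form as x → -∞.
Compare growth rates of the dominant terms (exponentials ≫ polynomials ≫ logarithms), or apply L'Hôpital's rule; the quotient → 0.
Adding the constant: 0 - 4 = -4. Limit = -4.

Final answer: -4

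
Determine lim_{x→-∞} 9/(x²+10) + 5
Evaluate the dominant behaviour as x → -∞; each term tends to a finite value or vanishes.
Limit = 5.

Final answer: 5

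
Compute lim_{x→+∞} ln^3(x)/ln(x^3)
This is an ∞/∞ indeterminate form as x → +∞.
Write ln(x^3) = 3·ln(x), reducing the quotient to ln^2(x)/3 → ∞.
Limit = ∞.

Final answer: ∞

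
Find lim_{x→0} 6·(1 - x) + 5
Direct substitution at x = 0 gives 11.

Final answer: 11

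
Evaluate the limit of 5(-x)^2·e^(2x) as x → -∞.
This is a 0·∞ indeterminate form at x → -∞.
Rewrite the product as 5(-x)^2 / e^(-2x) (an ∞/∞ form) and apply L'Hôpital, or use the standard hierarchy e^(2|x|) ≫ |(-x)^2| as x → -∞.
The indeterminate product → 0, so the limit = 0.

Final answer: 0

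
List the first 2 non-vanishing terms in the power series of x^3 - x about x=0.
x^3 - x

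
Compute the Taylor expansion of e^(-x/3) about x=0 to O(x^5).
x^4/1944 - x^3/162 + x^2/18 - x/3 + 1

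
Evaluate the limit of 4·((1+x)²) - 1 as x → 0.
Direct substitution at x = 0 gives 3.

Final answer: 3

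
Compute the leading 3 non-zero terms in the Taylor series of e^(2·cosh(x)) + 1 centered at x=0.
7·x^4·e^(2)/12 + x^2·e^(2) + 1 + e^(2)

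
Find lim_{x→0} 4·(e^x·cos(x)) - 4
Direct substitution at x = 0 gives 0.

Final answer: 0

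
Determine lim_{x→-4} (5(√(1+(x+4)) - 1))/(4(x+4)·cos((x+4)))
Both numerator and denominator → 0 as x → -4; this is a 0/0 indeterminate form.
Expand each to leading order near x = -4: numerator ~ 5·(x + 4)/2, denominator ~ 4·(x + 4).
The limit of the ratio is 5/8.

Final answer: 5/8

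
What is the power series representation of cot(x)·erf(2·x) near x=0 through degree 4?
364·x^4/(45·√(π)) - 20·x^2/(3·√(π)) + 4/√(π)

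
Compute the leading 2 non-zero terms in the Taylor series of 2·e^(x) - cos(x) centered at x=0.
2·x + 1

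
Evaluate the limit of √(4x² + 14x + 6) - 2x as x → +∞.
As x → +∞: multiply by the conjugate to get (14x+6)/(√(4x²+14x+6)+2x); the denominator ~ 4x, so the limit is 14/4 = 7/2.
Limit = 7/2.

Final answer: 7/2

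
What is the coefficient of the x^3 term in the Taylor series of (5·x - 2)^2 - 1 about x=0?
Expand to order 3: (5·x - 2)^2 - 1 = 25·x^2 - 20·x + 3 + O(x^4).
The coefficient of x^3 is 0.

Final answer: 0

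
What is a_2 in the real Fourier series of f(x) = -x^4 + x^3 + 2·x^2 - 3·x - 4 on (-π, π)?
a_2 = (1/π) ∫_{-π}^{π} f(x)·cos(2x) dx.
Evaluate the integral (use parity and integration by parts as needed): a_2 = 5 - 2·π^2.

Final answer: 5 - 2·π^2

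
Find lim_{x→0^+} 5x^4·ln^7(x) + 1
The product is a 0·∞ indeterminate form at x → 0⁺.
Rewrite the product as 5·ln^7(x) / x^(-4) and apply L'Hôpital, or use the standard hierarchy x^(-4) ≫ |ln x|^7 as x → 0⁺.
The indeterminate product → 0, so the limit = 1.

Final answer: 1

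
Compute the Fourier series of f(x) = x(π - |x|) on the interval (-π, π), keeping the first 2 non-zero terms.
8·sin(x)/π + 8·sin(3·x)/(27·π)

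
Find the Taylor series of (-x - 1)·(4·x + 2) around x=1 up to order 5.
-12 - 14·(x - 1) - 4·(x - 1)^2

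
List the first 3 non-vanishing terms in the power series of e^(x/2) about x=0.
x^2/8 + x/2 + 1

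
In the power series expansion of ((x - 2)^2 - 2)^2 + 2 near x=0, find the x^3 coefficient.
Expand to order 3: ((x - 2)^2 - 2)^2 + 2 = -8·x^3 + 20·x^2 - 16·x + 6 + O(x^4).
The coefficient of x^3 is -8.

Final answer: -8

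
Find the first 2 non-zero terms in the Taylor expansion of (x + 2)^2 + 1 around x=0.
4·x + 5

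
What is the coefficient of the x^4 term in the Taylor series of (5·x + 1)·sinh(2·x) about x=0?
Expand to order 4: (5·x + 1)·sinh(2·x) = 20·x^4/3 + 4·x^3/3 + 10·x^2 + 2·x + O(x^5).
The coefficient of x^4 is 20/3.

Final answer: 20/3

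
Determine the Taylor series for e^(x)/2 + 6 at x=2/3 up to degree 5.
e^(2/3)/2 + 6 + e^(2/3)·(x - 2/3)/2 + e^(2/3)·(x - 2/3)^2/4 + e^(2/3)·(x - 2/3)^3/12 + e^(2/3)·(x - 2/3)^4/48 + e^(2/3)·(x - 2/3)^5/240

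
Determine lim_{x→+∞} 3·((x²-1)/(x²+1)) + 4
Evaluate the dominant behaviour as x → +∞; each term tends to a finite value or vanishes.
Limit = 7.

Final answer: 7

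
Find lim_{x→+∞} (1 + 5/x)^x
As x → +∞: this is the defining limit (1 + 5/x)^x → e^5.
Limit = e^(5).

Final answer: e^(5)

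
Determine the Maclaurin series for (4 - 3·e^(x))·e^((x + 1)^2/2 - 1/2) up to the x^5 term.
-161·x^5/60 - 89·x^4/24 - 13·x^3/3 - 7·x^2/2 - 2·x + 1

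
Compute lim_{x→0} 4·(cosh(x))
Direct substitution at x = 0 gives 4.

Final answer: 4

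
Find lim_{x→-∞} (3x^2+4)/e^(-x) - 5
The quotient is an ∞/∞ indeterminate form as x → -∞.
Compare growth rates of the dominant terms (exponentials ≫ polynomials ≫ logarithms), or apply L'Hôpital's rule; the quotient → 0.
Adding the constant: 0 - 5 = -5. Limit = -5.

Final answer: -5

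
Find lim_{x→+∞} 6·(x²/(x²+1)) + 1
Evaluate the dominant behaviour as x → +∞; each term tends to a finite value or vanishes.
Limit = 7.

Final answer: 7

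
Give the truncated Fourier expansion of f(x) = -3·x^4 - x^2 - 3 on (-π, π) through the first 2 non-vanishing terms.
(-140 + 24·π^2)·cos(x) - 3·π^4/5 - π^2/3 - 3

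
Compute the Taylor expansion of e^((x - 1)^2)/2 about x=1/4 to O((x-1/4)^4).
e^(9/16)/2 - 3·e^(9/16)·(x - 1/4)/4 + 17·e^(9/16)·(x - 1/4)^2/16 - 33·e^(9/16)·(x - 1/4)^3/32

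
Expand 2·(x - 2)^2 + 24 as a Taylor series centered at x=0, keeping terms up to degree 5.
2·x^2 - 8·x + 32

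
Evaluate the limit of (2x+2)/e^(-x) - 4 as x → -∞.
The quotient is an ∞/∞ indeterminate form as x → -∞.
Compare growth rates of the dominant terms (exponentials ≫ polynomials ≫ logarithms), or apply L'Hôpital's rule; the quotient → 0.
Adding the constant: 0 - 4 = -4. Limit = -4.

Final answer: -4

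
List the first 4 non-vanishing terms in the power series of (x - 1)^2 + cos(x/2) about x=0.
x^4/384 + 7·x^2/8 - 2·x + 2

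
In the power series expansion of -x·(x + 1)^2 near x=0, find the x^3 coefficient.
Expand to order 3: -x·(x + 1)^2 = -x^3 - 2·x^2 - x + O(x^4).
The coefficient of x^3 is -1.

Final answer: -1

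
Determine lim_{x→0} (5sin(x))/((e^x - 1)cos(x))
Both numerator and denominator → 0 as x → 0; this is a 0/0 indeterminate form.
Expand each to leading order near x = 0: numerator ~ 5·x, denominator ~ x.
The limit of the ratio is 5.

Final answer: 5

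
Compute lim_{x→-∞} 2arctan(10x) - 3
Evaluate the dominant behaviour as x → -∞; each term tends to a finite value or vanishes.
Limit = -π - 3.

Final answer: -π - 3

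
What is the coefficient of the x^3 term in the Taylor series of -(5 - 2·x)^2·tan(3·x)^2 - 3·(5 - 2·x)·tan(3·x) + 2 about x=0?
Expand to order 3: -(5 - 2·x)^2·tan(3·x)^2 - 3·(5 - 2·x)·tan(3·x) + 2 = 45·x^3 - 207·x^2 - 45·x + 2 + O(x^4).
The coefficient of x^3 is 45.

Final answer: 45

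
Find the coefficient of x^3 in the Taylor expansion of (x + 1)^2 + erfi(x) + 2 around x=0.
Expand to order 3: (x + 1)^2 + erfi(x) + 2 = 2·x^3/(3·√(π)) + x^2 + x·(2/√(π) + 2) + 3 + O(x^4).
The coefficient of x^3 is 2/(3·√(π)).

Final answer: 2/(3·√(π))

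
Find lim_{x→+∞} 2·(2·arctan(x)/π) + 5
Evaluate the dominant behaviour as x → +∞; each term tends to a finite value or vanishes.
Limit = 7.

Final answer: 7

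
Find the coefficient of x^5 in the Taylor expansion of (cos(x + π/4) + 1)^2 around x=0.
Expand to order 5: (cos(x + π/4) + 1)^2 = x^5·(√(2)/2 + 1)^2·(-1/(8·(√(2)/2 + 1)^2) - √(2)/(120·(√(2)/2 + 1))) + x^4·(√(2)/2 + 1)^2·(-1/(24·(√(2)/2 + 1)^2) + √(2)/(24·(√(2)/2 + 1))) + x^3·(√(2)/2 + 1)^2·(√(2)/(6·(√(2)/2 + 1)) + 1/(2·(√(2)/2 + 1)^2)) + x^2·(√(2)/2 + 1)^2·(-√(2)/(2·(√(2)/2 + 1)) + 1/(2·(√(2)/2 + 1)^2)) - √(2)·x·(√(2)/2 + 1) + (√(2)/2 + 1)^2 + O(x^6).
The coefficient of x^5 is (√(2)/2 + 1)^2·(-1/(8·(√(2)/2 + 1)^2) - √(2)/(120·(√(2)/2 + 1))).

Final answer: (√(2)/2 + 1)^2·(-1/(8·(√(2)/2 + 1)^2) - √(2)/(120·(√(2)/2 + 1)))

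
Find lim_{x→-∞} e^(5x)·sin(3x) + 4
Evaluate the dominant behaviour as x → -∞; each term tends to a finite value or vanishes.
Limit = 4.

Final answer: 4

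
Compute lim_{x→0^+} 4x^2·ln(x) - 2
The product is a 0·∞ indeterminate form at x → 0⁺.
Rewrite the product as 4·ln(x) / x^(-2) and apply L'Hôpital, or use the standard hierarchy x^(-2) ≫ |ln x| as x → 0⁺.
The indeterminate product → 0, so the limit = -2.

Final answer: -2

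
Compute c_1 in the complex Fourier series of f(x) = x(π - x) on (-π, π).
Compute the real Fourier coefficients first: a_1 = 4, b_1 = 2·π.
Then c_1 = (a_1 − i·b_1)/2 = 2 - i·π.

Final answer: 2 - i·π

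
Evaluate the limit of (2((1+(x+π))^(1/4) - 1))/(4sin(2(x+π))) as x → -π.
Both numerator and denominator → 0 as x → -π; this is a 0/0 indeterminate form.
Expand each to leading order near x = -π: numerator ~ (x + π)/2, denominator ~ 8·(x + π).
The limit of the ratio is 1/16.

Final answer: 1/16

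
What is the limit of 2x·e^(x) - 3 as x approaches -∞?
The product is a 0·∞ indeterminate form at x → -∞.
Rewrite the product as 2x / e^(-x) (an ∞/∞ form) and apply L'Hôpital, or use the standard hierarchy e^(|x|) ≫ |x| as x → -∞.
The indeterminate product → 0, so the limit = -3.

Final answer: -3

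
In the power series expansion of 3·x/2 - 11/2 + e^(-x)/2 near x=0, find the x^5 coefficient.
Expand to order 5: 3·x/2 - 11/2 + e^(-x)/2 = -x^5/240 + x^4/48 - x^3/12 + x^2/4 + x - 5 + O(x^6).
The coefficient of x^5 is -1/240.

Final answer: -1/240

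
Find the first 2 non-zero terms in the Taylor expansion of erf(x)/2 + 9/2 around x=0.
x/√(π) + 9/2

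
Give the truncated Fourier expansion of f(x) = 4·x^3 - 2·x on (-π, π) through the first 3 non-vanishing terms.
(-52 + 8·π^2)·sin(x) + (8 - 4·π^2)·sin(2·x) + (-28/9 + 8·π^2/3)·sin(3·x)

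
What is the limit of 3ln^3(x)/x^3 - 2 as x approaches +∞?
The quotient is an ∞/∞ indeterminate form as x → +∞.
The polynomial denominator x^3 dominates the logarithmic numerator (any positive power of x ≫ ln^3(x) as x → ∞), so the quotient → 0.
Adding the constant: 0 - 2 = -2. Limit = -2.

Final answer: -2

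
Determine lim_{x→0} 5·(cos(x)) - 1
Direct substitution at x = 0 gives 4.

Final answer: 4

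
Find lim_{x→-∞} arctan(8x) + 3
Evaluate the dominant behaviour as x → -∞; each term tends to a finite value or vanishes.
Limit = 3 - π/2.

Final answer: 3 - π/2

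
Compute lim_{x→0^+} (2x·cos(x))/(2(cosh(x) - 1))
Both numerator and denominator → 0 as x → 0^+; this is a 0/0 indeterminate form.
Expand each to leading order near x = 0: numerator ~ 2·x, denominator ~ x^2.
The limit of the ratio is ∞.

Final answer: ∞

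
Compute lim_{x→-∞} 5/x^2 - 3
Evaluate the dominant behaviour as x → -∞; each term tends to a finite value or vanishes.
Limit = -3.

Final answer: -3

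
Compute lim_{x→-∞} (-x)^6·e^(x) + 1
The product is a 0·∞ indeterminate form at x → -∞.
Rewrite the product as (-x)^6 / e^(-x) (an ∞/∞ form) and apply L'Hôpital, or use the standard hierarchy e^(|x|) ≫ |(-x)^6| as x → -∞.
The indeterminate product → 0, so the limit = 1.

Final answer: 1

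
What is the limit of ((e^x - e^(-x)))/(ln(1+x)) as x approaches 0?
Both numerator and denominator → 0 as x → 0; this is a 0/0 indeterminate form.
Expand each to leading order near x = 0: numerator ~ 2·x, denominator ~ x.
The limit of the ratio is 2.

Final answer: 2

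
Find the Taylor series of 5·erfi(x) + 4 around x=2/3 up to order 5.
4 + 5·erfi(2/3) + 10·e^(4/9)·(x - 2/3)/√(π) + 20·e^(4/9)·(x - 2/3)^2/(3·√(π)) + 170·e^(4/9)·(x - 2/3)^3/(27·√(π)) + 350·e^(4/9)·(x - 2/3)^4/(81·√(π)) + 739·e^(4/9)·(x - 2/3)^5/(243·√(π))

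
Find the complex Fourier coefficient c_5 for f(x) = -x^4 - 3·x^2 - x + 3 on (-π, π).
Compute the real Fourier coefficients first: a_5 = 252/625 + 8·π^2/25, b_5 = -2/5.
Then c_5 = (a_5 − i·b_5)/2 = 126/625 + 4·π^2/25 + i/5.

Final answer: 126/625 + 4·π^2/25 + i/5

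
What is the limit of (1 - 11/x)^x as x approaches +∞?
As x → +∞: this is the defining limit (1 - 11/x)^x → e^(-11).
Limit = e^(-11).

Final answer: e^(-11)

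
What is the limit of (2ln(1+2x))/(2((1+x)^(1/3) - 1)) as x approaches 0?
Both numerator and denominator → 0 as x → 0; this is a 0/0 indeterminate form.
Expand each to leading order near x = 0: numerator ~ 4·x, denominator ~ 2·x/3.
The limit of the ratio is 6.

Final answer: 6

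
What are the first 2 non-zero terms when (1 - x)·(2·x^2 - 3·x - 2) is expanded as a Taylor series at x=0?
-x - 2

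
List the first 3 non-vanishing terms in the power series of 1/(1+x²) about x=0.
x^4 - x^2 + 1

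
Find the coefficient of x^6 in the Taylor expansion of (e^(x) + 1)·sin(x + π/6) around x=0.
Expand to order 6: (e^(x) + 1)·sin(x + π/6) = x^6·(-√(3)/180 - 1/1440) + x^5·(-√(3)/80 - 1/60) - x^4/16 + x^3·(-1/6 + √(3)/12) + x^2·(-1/4 + √(3)/2) + x·(1/2 + √(3)) + 1 + O(x^7).
The coefficient of x^6 is -√(3)/180 - 1/1440.

Final answer: -√(3)/180 - 1/1440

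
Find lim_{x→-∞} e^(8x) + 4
Evaluate the dominant behaviour as x → -∞; each term tends to a finite value or vanishes.
Limit = 4.

Final answer: 4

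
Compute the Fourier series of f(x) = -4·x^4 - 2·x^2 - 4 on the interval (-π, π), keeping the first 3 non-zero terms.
(-184 + 32·π^2)·cos(x) + (10 - 8·π^2)·cos(2·x) - 4·π^4/5 - 2·π^2/3 - 4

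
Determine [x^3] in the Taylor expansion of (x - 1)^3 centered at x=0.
Expand to order 3: (x - 1)^3 = x^3 - 3·x^2 + 3·x - 1 + O(x^4).
The coefficient of x^3 is 1.

Final answer: 1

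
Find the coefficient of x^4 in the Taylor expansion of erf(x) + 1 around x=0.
Expand to order 4: erf(x) + 1 = -2·x^3/(3·√(π)) + 2·x/√(π) + 1 + O(x^5).
The coefficient of x^4 is 0.

Final answer: 0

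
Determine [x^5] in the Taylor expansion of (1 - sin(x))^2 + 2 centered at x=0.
Expand to order 5: (1 - sin(x))^2 + 2 = -x^5/60 - x^4/3 + x^3/3 + x^2 - 2·x + 3 + O(x^6).
The coefficient of x^5 is -1/60.

Final answer: -1/60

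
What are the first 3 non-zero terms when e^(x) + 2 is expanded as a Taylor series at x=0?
x^2/2 + x + 3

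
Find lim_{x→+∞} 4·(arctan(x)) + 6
Evaluate the dominant behaviour as x → +∞; each term tends to a finite value or vanishes.
Limit = 6 + 2·π.

Final answer: 6 + 2·π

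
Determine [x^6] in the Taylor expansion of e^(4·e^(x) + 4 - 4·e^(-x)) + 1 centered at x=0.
Expand to order 6: e^(4·e^(x) + 4 - 4·e^(-x)) + 1 = 21568·x^6·e^(4)/45 + 1579·x^5·e^(4)/5 + 544·x^4·e^(4)/3 + 260·x^3·e^(4)/3 + 32·x^2·e^(4) + 8·x·e^(4) + 1 + e^(4) + O(x^7).
The coefficient of x^6 is 21568·e^(4)/45.

Final answer: 21568·e^(4)/45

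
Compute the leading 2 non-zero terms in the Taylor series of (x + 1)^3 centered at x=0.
3·x + 1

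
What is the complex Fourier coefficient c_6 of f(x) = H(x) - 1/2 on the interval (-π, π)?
Compute the real Fourier coefficients first: a_6 = 0, b_6 = 0.
Then c_6 = (a_6 − i·b_6)/2 = 0.

Final answer: 0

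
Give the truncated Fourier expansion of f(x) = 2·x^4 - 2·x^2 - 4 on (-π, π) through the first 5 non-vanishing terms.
(104 - 16·π^2)·cos(x) + (-8 + 4·π^2)·cos(2·x) + (56/27 - 16·π^2/9)·cos(3·x) + (-7/8 + π^2)·cos(4·x) - 2·π^2/3 - 4 + 2·π^4/5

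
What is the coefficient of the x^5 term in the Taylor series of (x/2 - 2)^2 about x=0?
Expand to order 5: (x/2 - 2)^2 = x^2/4 - 2·x + 4 + O(x^6).
The coefficient of x^5 is 0.

Final answer: 0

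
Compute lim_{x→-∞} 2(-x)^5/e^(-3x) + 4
The quotient is an ∞/∞ indeterminate form as x → -∞.
Compare growth rates of the dominant terms (exponentials ≫ polynomials ≫ logarithms), or apply L'Hôpital's rule; the quotient → 0.
Adding the constant: 0 + 4 = 4. Limit = 4.

Final answer: 4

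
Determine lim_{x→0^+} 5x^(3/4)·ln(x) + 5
The product is a 0·∞ indeterminate form at x → 0⁺.
Rewrite the product as 5·ln(x) / x^(-3/4) and apply L'Hôpital, or use the standard hierarchy x^(-3/4) ≫ |ln x| as x → 0⁺.
The indeterminate product → 0, so the limit = 5.

Final answer: 5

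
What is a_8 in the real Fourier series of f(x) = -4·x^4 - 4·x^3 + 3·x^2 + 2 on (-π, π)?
a_8 = (1/π) ∫_{-π}^{π} f(x)·cos(8x) dx.
Evaluate the integral (use parity and integration by parts as needed): a_8 = 15/64 - π^2/2.

Final answer: 15/64 - π^2/2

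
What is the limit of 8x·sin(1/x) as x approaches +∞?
As x → +∞: let u = 1/x → 0⁺; then 8·x·sin(1/x) = 8·1·sin(u)/u → 8·1·1 = 8.
Limit = 8.

Final answer: 8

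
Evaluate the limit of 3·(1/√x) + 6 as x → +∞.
Evaluate the dominant behaviour as x → +∞; each term tends to a finite value or vanishes.
Limit = 6.

Final answer: 6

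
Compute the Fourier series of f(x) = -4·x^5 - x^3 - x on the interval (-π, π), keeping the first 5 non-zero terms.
(-950 - 8·π^4 + 158·π^2)·sin(x) + (-19·π^2 + 59/2 + 4·π^4)·sin(2·x) + (-8·π^4/3 - 338/81 + 142·π^2/27)·sin(3·x) + (-2·π^2 + 5/4 + 2·π^4)·sin(4·x) + (-8·π^4/5 - 382/625 + 22·π^2/25)·sin(5·x)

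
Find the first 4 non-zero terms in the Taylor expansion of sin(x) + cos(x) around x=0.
-x^3/6 - x^2/2 + x + 1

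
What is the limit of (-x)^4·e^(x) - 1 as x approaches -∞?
The product is a 0·∞ indeterminate form at x → -∞.
Rewrite the product as (-x)^4 / e^(-x) (an ∞/∞ form) and apply L'Hôpital, or use the standard hierarchy e^(|x|) ≫ |(-x)^4| as x → -∞.
The indeterminate product → 0, so the limit = -1.

Final answer: -1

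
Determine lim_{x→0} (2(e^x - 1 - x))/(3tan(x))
Both numerator and denominator → 0 as x → 0; this is a 0/0 indeterminate form.
Expand each to leading order near x = 0: numerator ~ x^2, denominator ~ 3·x.
The limit of the ratio is 0.

Final answer: 0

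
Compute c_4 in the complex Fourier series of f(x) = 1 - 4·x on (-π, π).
Compute the real Fourier coefficients first: a_4 = 0, b_4 = 2.
Then c_4 = (a_4 − i·b_4)/2 = -i.

Final answer: -i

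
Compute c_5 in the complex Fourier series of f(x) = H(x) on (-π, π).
Compute the real Fourier coefficients first: a_5 = 0, b_5 = 2/(5·π).
Then c_5 = (a_5 − i·b_5)/2 = -i/(5·π).

Final answer: -i/(5·π)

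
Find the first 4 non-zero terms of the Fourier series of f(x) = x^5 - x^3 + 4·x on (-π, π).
(-42·π^2 + 2·π^4 + 260)·sin(x) + (-π^4 - 13 + 6·π^2)·sin(2·x) + (-58·π^2/27 + 332/81 + 2·π^4/3)·sin(3·x) + (-π^4/2 - 155/64 + 9·π^2/8)·sin(4·x)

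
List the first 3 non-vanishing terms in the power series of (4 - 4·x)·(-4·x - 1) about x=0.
16·x^2 - 12·x - 4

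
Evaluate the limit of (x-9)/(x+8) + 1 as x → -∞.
Evaluate the dominant behaviour as x → -∞; each term tends to a finite value or vanishes.
Limit = 2.

Final answer: 2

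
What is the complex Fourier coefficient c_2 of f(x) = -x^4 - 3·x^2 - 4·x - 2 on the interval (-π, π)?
Compute the real Fourier coefficients first: a_2 = -2·π^2, b_2 = 4.
Then c_2 = (a_2 − i·b_2)/2 = -π^2 - 2·i.

Final answer: -π^2 - 2·i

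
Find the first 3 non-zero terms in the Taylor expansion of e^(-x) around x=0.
x^2/2 - x + 1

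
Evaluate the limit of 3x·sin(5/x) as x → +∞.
As x → +∞: let u = 5/x → 0⁺; then 3·x·sin(5/x) = 3·5·sin(u)/u → 3·5·1 = 15.
Limit = 15.

Final answer: 15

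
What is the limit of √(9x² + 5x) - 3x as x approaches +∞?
As x → +∞: multiply by the conjugate to get (5x)/(√(9x²+5x)+3x); the denominator ~ 6x, so the limit is 5/6.
Limit = 5/6.

Final answer: 5/6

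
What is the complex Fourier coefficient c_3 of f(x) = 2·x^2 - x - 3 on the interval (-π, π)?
Compute the real Fourier coefficients first: a_3 = -8/9, b_3 = -2/3.
Then c_3 = (a_3 − i·b_3)/2 = -4/9 + i/3.

Final answer: -4/9 + i/3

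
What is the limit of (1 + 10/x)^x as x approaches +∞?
As x → +∞: this is the defining limit (1 + 10/x)^x → e^10.
Limit = e^(10).

Final answer: e^(10)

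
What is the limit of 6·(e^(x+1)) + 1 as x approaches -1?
Direct substitution at x = -1 gives 7.

Final answer: 7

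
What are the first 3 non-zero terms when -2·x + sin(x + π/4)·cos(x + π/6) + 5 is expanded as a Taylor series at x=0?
x^2·(-√(6)/4 - √(2)/4) + x·(-2 - √(2)/4 + √(6)/4) + √(6)/4 + 5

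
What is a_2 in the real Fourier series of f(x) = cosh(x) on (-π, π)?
a_2 = (1/π) ∫_{-π}^{π} f(x)·cos(2x) dx.
Evaluate the integral (use parity and integration by parts as needed): a_2 = 2·sinh(π)/(5·π).

Final answer: 2·sinh(π)/(5·π)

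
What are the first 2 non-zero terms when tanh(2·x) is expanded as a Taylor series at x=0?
-8·x^3/3 + 2·x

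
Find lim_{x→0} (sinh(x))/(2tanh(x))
Both numerator and denominator → 0 as x → 0; this is a 0/0 indeterminate form.
Expand each to leading order near x = 0: numerator ~ x, denominator ~ 2·x.
The limit of the ratio is 1/2.

Final answer: 1/2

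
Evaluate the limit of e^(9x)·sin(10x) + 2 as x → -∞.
Evaluate the dominant behaviour as x → -∞; each term tends to a finite value or vanishes.
Limit = 2.

Final answer: 2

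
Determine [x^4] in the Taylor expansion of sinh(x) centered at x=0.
Expand to order 4: sinh(x) = x^3/6 + x + O(x^5).
The coefficient of x^4 is 0.

Final answer: 0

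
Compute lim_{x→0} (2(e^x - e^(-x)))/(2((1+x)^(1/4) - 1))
Both numerator and denominator → 0 as x → 0; this is a 0/0 indeterminate form.
Expand each to leading order near x = 0: numerator ~ 4·x, denominator ~ x/2.
The limit of the ratio is 8.

Final answer: 8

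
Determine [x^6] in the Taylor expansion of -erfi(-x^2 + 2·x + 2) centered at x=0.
Expand to order 6: -erfi(-x^2 + 2·x + 2) = -134·x^6·e^(4)/(15·√(π)) - 140·x^5·e^(4)/(3·√(π)) - 148·x^4·e^(4)/(3·√(π)) - 32·x^3·e^(4)/√(π) - 14·x^2·e^(4)/√(π) - 4·x·e^(4)/√(π) - erfi(2) + O(x^7).
The coefficient of x^6 is -134·e^(4)/(15·√(π)).

Final answer: -134·e^(4)/(15·√(π))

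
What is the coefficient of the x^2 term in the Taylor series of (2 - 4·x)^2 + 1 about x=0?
Expand to order 2: (2 - 4·x)^2 + 1 = 16·x^2 - 16·x + 5 + O(x^3).
The coefficient of x^2 is 16.

Final answer: 16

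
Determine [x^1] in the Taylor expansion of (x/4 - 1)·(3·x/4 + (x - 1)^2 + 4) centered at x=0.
Expand to order 1: (x/4 - 1)·(3·x/4 + (x - 1)^2 + 4) = 5·x/2 - 5 + O(x^2).
The coefficient of x^1 is 5/2.

Final answer: 5/2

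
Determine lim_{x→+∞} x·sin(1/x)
As x → +∞: let u = 1/x → 0⁺; then x·sin(1/x) = 1·sin(u)/u → 1·1 = 1.
Limit = 1.

Final answer: 1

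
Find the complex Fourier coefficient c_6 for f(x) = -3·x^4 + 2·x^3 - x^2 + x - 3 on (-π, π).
Compute the real Fourier coefficients first: a_6 = -2·π^2/3, b_6 = -2·π^2/3 - 2/9.
Then c_6 = (a_6 − i·b_6)/2 = -π^2/3 + i/9 + i·π^2/3.

Final answer: -π^2/3 + i/9 + i·π^2/3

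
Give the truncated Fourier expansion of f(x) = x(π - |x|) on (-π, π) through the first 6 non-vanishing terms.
8·sin(x)/π + 8·sin(3·x)/(27·π) + 8·sin(5·x)/(125·π) + 8·sin(7·x)/(343·π) + 8·sin(9·x)/(729·π) + 8·sin(11·x)/(1331·π)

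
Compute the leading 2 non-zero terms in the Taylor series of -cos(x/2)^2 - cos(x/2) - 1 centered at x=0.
3·x^2/8 - 3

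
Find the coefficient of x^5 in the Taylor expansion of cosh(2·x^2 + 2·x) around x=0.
Expand to order 5: cosh(2·x^2 + 2·x) = 8·x^5/3 + 8·x^4/3 + 4·x^3 + 2·x^2 + 1 + O(x^6).
The coefficient of x^5 is 8/3.

Final answer: 8/3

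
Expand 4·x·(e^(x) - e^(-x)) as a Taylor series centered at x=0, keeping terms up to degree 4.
4·x^4/3 + 8·x^2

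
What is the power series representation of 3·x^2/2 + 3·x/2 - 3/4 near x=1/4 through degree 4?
-9/32 + 9·(x - 1/4)/4 + 3·(x - 1/4)^2/2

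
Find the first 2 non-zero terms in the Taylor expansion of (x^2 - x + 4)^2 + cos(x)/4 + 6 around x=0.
89/4 - 8·x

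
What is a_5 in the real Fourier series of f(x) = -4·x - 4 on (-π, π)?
a_5 = (1/π) ∫_{-π}^{π} f(x)·cos(5x) dx.
Evaluate the integral (use parity and integration by parts as needed): a_5 = 0.

Final answer: 0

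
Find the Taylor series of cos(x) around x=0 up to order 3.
1 - x^2/2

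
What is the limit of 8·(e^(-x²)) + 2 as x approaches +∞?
Evaluate the dominant behaviour as x → +∞; each term tends to a finite value or vanishes.
Limit = 2.

Final answer: 2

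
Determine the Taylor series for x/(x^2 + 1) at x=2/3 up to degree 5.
6/13 + 45·(x - 2/3)/169 - 1242·(x - 2/3)^2/2197 + 9639·(x - 2/3)^3/28561 + 29646·(x - 2/3)^4/371293 - 1483515·(x - 2/3)^5/4826809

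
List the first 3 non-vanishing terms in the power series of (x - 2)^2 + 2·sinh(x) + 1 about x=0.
x^2 - 2·x + 5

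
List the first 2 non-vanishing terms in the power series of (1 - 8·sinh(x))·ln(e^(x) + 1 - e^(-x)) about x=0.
-18·x^2 + 2·x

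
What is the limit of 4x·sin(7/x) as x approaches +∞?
As x → +∞: let u = 7/x → 0⁺; then 4·x·sin(7/x) = 4·7·sin(u)/u → 4·7·1 = 28.
Limit = 28.

Final answer: 28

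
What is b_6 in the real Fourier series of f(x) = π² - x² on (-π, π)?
b_6 = (1/π) ∫_{-π}^{π} f(x)·sin(6x) dx.
Evaluate the integral (use parity and integration by parts as needed): b_6 = 0.

Final answer: 0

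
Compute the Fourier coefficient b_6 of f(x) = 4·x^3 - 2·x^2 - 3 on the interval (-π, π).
b_6 = (1/π) ∫_{-π}^{π} f(x)·sin(6x) dx.
Evaluate the integral (use parity and integration by parts as needed): b_6 = 2/9 - 4·π^2/3.

Final answer: 2/9 - 4·π^2/3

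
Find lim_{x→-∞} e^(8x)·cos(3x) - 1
Evaluate the dominant behaviour as x → -∞; each term tends to a finite value or vanishes.
Limit = -1.

Final answer: -1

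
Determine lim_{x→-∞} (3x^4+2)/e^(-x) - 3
The quotient is an ∞/∞ indeterminate form as x → -∞.
Compare growth rates of the dominant terms (exponentials ≫ polynomials ≫ logarithms), or apply L'Hôpital's rule; the quotient → 0.
Adding the constant: 0 - 3 = -3. Limit = -3.

Final answer: -3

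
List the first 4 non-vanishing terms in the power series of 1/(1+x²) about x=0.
-x^6 + x^4 - x^2 + 1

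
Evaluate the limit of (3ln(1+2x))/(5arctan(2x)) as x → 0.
Both numerator and denominator → 0 as x → 0; this is a 0/0 indeterminate form.
Expand each to leading order near x = 0: numerator ~ 6·x, denominator ~ 10·x.
The limit of the ratio is 3/5.

Final answer: 3/5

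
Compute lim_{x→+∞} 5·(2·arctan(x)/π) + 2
Evaluate the dominant behaviour as x → +∞; each term tends to a finite value or vanishes.
Limit = 7.

Final answer: 7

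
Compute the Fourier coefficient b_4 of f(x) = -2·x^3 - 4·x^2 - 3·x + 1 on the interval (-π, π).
b_4 = (1/π) ∫_{-π}^{π} f(x)·sin(4x) dx.
Evaluate the integral (use parity and integration by parts as needed): b_4 = 9/8 + π^2.

Final answer: 9/8 + π^2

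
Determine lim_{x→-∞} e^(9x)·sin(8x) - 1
Evaluate the dominant behaviour as x → -∞; each term tends to a finite value or vanishes.
Limit = -1.

Final answer: -1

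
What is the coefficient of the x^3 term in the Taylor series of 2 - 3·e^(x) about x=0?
Expand to order 3: 2 - 3·e^(x) = -x^3/2 - 3·x^2/2 - 3·x - 1 + O(x^4).
The coefficient of x^3 is -1/2.

Final answer: -1/2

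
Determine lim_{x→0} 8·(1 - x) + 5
Direct substitution at x = 0 gives 13.

Final answer: 13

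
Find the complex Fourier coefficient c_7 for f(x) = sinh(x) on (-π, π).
Compute the real Fourier coefficients first: a_7 = 0, b_7 = 7·sinh(π)/(25·π).
Then c_7 = (a_7 − i·b_7)/2 = -7·i·sinh(π)/(50·π).

Final answer: -7·i·sinh(π)/(50·π)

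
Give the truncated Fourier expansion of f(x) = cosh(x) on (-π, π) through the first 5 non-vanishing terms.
-cos(x)·sinh(π)/π + 2·cos(2·x)·sinh(π)/(5·π) - cos(3·x)·sinh(π)/(5·π) + 2·cos(4·x)·sinh(π)/(17·π) + sinh(π)/π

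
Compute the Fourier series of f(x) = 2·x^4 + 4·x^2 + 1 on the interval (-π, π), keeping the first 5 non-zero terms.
(80 - 16·π^2)·cos(x) + (-2 + 4·π^2)·cos(2·x) + (-16·π^2/9 - 16/27)·cos(3·x) + (5/8 + π^2)·cos(4·x) + 1 + 4·π^2/3 + 2·π^4/5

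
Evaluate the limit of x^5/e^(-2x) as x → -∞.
This is an ∞/∞ indeterminate form as x → -∞.
Compare growth rates of the dominant terms (exponentials ≫ polynomials ≫ logarithms), or apply L'Hôpital's rule; the quotient → 0.
Limit = 0.

Final answer: 0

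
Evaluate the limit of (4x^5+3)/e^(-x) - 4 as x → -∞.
The quotient is an ∞/∞ indeterminate form as x → -∞.
Compare growth rates of the dominant terms (exponentials ≫ polynomials ≫ logarithms), or apply L'Hôpital's rule; the quotient → 0.
Adding the constant: 0 - 4 = -4. Limit = -4.

Final answer: -4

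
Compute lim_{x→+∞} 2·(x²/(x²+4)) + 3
Evaluate the dominant behaviour as x → +∞; each term tends to a finite value or vanishes.
Limit = 5.

Final answer: 5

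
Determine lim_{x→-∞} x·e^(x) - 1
The product is a 0·∞ indeterminate form at x → -∞.
Rewrite the product as x / e^(-x) (an ∞/∞ form) and apply L'Hôpital, or use the standard hierarchy e^(|x|) ≫ |x| as x → -∞.
The indeterminate product → 0, so the limit = -1.

Final answer: -1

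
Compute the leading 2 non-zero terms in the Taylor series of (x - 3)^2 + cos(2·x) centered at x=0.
10 - 6·x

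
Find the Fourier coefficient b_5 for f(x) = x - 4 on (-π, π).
b_5 = (1/π) ∫_{-π}^{π} f(x)·sin(5x) dx.
Evaluate the integral (use parity and integration by parts as needed): b_5 = 2/5.

Final answer: 2/5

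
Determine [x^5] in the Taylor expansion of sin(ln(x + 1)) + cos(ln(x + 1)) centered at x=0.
Expand to order 5: sin(ln(x + 1)) + cos(ln(x + 1)) = x^5/4 - 5·x^4/12 + 2·x^3/3 - x^2 + x + 1 + O(x^6).
The coefficient of x^5 is 1/4.

Final answer: 1/4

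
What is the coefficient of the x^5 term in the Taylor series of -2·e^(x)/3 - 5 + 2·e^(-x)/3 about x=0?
Expand to order 5: -2·e^(x)/3 - 5 + 2·e^(-x)/3 = -x^5/90 - 2·x^3/9 - 4·x/3 - 5 + O(x^6).
The coefficient of x^5 is -1/90.

Final answer: -1/90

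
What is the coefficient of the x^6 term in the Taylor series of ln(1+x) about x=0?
Expand to order 6: ln(1+x) = -x^6/6 + x^5/5 - x^4/4 + x^3/3 - x^2/2 + x + O(x^7).
The coefficient of x^6 is -1/6.

Final answer: -1/6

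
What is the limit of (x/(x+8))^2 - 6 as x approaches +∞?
As x → +∞: x/(x+8) = 1/(1 + 8/x) → 1, and the 2nd power of a limit-1 base also → 1; with the additive constant, 1 - 6 = -5.
Limit = -5.

Final answer: -5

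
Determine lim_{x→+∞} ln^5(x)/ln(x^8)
This is an ∞/∞ indeterminate form as x → +∞.
Write ln(x^8) = 8·ln(x), reducing the quotient to ln^4(x)/8 → ∞.
Limit = ∞.

Final answer: ∞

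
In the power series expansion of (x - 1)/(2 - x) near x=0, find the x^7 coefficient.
Expand to order 7: (x - 1)/(2 - x) = x^7/256 + x^6/128 + x^5/64 + x^4/32 + x^3/16 + x^2/8 + x/4 - 1/2 + O(x^8).
The coefficient of x^7 is 1/256.

Final answer: 1/256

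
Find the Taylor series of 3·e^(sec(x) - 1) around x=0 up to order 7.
151·x^6/240 + x^4 + 3·x^2/2 + 3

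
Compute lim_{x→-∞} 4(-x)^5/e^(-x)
This is an ∞/∞ indeterminate form as x → -∞.
Compare growth rates of the dominant terms (exponentials ≫ polynomials ≫ logarithms), or apply L'Hôpital's rule; the quotient → 0.
Limit = 0.

Final answer: 0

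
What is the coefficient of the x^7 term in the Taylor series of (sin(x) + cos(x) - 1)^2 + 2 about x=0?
Expand to order 7: (sin(x) + cos(x) - 1)^2 + 2 = -x^7/40 + x^6/360 + x^5/4 - x^4/12 - x^3 + x^2 + 2 + O(x^8).
The coefficient of x^7 is -1/40.

Final answer: -1/40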